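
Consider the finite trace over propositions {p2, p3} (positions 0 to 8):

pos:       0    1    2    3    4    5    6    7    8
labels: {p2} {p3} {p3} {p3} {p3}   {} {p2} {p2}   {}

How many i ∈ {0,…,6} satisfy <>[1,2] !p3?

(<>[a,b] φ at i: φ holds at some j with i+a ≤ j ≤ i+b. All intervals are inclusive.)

4

Evaluate at each i in [0,6]:
  i=0: ✗ (none in [1,2])
  i=1: ✗ (none in [2,3])
  i=2: ✗ (none in [3,4])
  i=3: ✓ (witness j=5)
  i=4: ✓ (witness j=5)
  i=5: ✓ (witness j=6)
  i=6: ✓ (witness j=7)
Positions where it holds: {3, 4, 5, 6} → 4.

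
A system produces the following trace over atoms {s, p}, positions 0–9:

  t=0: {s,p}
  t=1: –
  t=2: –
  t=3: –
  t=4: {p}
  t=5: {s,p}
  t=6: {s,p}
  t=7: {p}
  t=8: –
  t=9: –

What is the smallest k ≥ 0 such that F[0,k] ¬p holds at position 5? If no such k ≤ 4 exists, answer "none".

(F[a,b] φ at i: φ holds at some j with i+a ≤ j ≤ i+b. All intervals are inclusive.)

Scan j = 5,6,… for ¬p:
  j=5: fails
  j=6: fails
  j=7: fails
  j=8: holds
First hit at j=8, so smallest k = 8-5 = 3.

3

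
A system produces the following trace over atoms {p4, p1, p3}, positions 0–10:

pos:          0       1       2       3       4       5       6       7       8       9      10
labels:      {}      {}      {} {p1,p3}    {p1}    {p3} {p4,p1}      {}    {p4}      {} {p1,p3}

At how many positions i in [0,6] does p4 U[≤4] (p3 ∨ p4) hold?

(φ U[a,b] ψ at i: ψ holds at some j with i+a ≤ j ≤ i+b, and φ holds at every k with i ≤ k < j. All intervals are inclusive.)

Evaluate at each i in [0,6]:
  i=0: ✗ (lhs fails at k=0 before rhs at j=3)
  i=1: ✗ (lhs fails at k=1 before rhs at j=3)
  i=2: ✗ (lhs fails at k=2 before rhs at j=3)
  i=3: ✓ (rhs at j=3)
  i=4: ✗ (lhs fails at k=4 before rhs at j=5)
  i=5: ✓ (rhs at j=5)
  i=6: ✓ (rhs at j=6)
Positions where it holds: {3, 5, 6} → 3.

3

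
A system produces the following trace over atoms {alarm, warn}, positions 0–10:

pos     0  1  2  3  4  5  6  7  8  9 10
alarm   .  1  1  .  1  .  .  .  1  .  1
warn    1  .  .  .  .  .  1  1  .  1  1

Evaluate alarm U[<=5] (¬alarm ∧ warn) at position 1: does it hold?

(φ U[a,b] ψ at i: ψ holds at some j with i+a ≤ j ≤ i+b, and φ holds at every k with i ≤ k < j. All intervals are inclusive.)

Need some j in [1,6] with (¬alarm ∧ warn), and alarm at every k in [1,j-1].
  j=1: (¬alarm ∧ warn) false.
  j=2: (¬alarm ∧ warn) false.
  j=3: (¬alarm ∧ warn) false.
  j=4: (¬alarm ∧ warn) false.
  j=5: (¬alarm ∧ warn) false.
  j=6: (¬alarm ∧ warn) holds, but alarm fails at k=3 → not this j.
No j in the window works → until fails.

Does not hold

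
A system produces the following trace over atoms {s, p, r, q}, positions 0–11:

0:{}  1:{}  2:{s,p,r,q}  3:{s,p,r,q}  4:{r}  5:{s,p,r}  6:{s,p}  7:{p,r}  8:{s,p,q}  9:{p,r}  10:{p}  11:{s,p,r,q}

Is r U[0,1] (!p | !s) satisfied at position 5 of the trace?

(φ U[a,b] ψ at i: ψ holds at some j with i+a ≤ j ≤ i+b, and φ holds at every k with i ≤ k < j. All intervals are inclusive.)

Need some j in [5,6] with (!p | !s), and r at every k in [5,j-1].
  j=5: (!p | !s) false.
  j=6: (!p | !s) false.
No j in the window works → until fails.

False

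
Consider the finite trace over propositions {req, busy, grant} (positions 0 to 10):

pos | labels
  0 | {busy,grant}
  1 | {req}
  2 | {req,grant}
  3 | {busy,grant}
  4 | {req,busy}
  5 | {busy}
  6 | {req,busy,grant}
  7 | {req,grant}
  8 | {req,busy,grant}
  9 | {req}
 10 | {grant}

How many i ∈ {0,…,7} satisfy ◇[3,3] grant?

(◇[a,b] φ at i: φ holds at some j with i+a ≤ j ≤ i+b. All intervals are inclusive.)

5

Evaluate at each i in [0,7]:
  i=0: ✓ (witness j=3)
  i=1: ✗ (none in [4,4])
  i=2: ✗ (none in [5,5])
  i=3: ✓ (witness j=6)
  i=4: ✓ (witness j=7)
  i=5: ✓ (witness j=8)
  i=6: ✗ (none in [9,9])
  i=7: ✓ (witness j=10)
Positions where it holds: {0, 3, 4, 5, 7} → 5.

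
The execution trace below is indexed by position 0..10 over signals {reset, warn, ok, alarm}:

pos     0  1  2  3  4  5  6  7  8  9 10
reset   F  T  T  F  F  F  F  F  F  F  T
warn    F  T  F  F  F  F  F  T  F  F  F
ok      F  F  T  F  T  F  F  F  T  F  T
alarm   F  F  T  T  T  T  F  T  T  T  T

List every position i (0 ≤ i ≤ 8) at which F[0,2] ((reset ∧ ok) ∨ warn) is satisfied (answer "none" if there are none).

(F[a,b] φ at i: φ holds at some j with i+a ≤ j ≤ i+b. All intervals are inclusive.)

Evaluate at each i in [0,8]:
  i=0: ✓ (witness j=1)
  i=1: ✓ (witness j=1)
  i=2: ✓ (witness j=2)
  i=3: ✗ (none in [3,5])
  i=4: ✗ (none in [4,6])
  i=5: ✓ (witness j=7)
  i=6: ✓ (witness j=7)
  i=7: ✓ (witness j=7)
  i=8: ✓ (witness j=10)

0, 1, 2, 5, 6, 7, 8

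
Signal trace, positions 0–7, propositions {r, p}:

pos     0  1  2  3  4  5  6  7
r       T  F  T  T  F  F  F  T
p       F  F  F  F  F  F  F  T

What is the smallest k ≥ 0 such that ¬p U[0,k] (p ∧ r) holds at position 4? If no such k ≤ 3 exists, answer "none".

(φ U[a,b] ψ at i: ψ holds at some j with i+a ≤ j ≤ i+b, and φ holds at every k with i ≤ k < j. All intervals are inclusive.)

3

Need earliest j ≥ 4 with (p ∧ r), and ¬p at every k in [4,j-1].
  j=4: rhs fails.
  j=5: rhs fails.
  j=6: rhs fails.
  j=7: rhs holds; lhs holds on [4,6]. k = 3.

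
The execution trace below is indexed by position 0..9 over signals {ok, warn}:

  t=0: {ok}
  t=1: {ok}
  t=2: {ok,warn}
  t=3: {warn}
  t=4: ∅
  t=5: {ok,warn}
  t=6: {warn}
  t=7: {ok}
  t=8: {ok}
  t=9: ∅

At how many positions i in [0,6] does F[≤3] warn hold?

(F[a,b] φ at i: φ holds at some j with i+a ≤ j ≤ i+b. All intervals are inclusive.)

Evaluate at each i in [0,6]:
  i=0: ✓ (witness j=2)
  i=1: ✓ (witness j=2)
  i=2: ✓ (witness j=2)
  i=3: ✓ (witness j=3)
  i=4: ✓ (witness j=5)
  i=5: ✓ (witness j=5)
  i=6: ✓ (witness j=6)
Positions where it holds: {0, 1, 2, 3, 4, 5, 6} → 7.

7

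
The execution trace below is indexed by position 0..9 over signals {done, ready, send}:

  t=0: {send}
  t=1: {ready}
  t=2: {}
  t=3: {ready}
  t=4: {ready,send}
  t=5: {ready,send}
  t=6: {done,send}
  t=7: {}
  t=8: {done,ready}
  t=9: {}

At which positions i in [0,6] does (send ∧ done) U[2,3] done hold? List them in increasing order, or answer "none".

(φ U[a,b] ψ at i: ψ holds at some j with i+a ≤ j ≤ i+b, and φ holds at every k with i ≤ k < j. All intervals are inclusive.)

none

Evaluate at each i in [0,6]:
  i=0: ✗ (no rhs in [2,3])
  i=1: ✗ (no rhs in [3,4])
  i=2: ✗ (no rhs in [4,5])
  i=3: ✗ (lhs fails at k=3 before rhs at j=6)
  i=4: ✗ (lhs fails at k=4 before rhs at j=6)
  i=5: ✗ (lhs fails at k=5 before rhs at j=8)
  i=6: ✗ (lhs fails at k=7 before rhs at j=8)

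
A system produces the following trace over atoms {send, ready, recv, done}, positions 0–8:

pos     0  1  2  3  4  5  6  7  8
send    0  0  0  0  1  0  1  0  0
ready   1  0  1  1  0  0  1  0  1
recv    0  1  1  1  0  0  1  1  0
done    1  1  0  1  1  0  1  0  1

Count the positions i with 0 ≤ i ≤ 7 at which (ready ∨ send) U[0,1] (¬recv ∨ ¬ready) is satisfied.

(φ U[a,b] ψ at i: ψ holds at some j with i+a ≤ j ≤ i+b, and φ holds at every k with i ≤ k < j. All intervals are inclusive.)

Evaluate at each i in [0,7]:
  i=0: ✓ (rhs at j=0)
  i=1: ✓ (rhs at j=1)
  i=2: ✗ (no rhs in [2,3])
  i=3: ✓ (rhs at j=4; lhs holds on [3,3])
  i=4: ✓ (rhs at j=4)
  i=5: ✓ (rhs at j=5)
  i=6: ✓ (rhs at j=7; lhs holds on [6,6])
  i=7: ✓ (rhs at j=7)
Positions where it holds: {0, 1, 3, 4, 5, 6, 7} → 7.

7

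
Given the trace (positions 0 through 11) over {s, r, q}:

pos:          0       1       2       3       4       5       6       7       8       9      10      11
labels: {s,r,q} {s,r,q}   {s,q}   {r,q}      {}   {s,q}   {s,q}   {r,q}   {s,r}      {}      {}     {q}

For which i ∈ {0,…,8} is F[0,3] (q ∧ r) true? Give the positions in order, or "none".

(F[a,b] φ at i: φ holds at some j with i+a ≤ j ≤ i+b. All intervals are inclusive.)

0, 1, 2, 3, 4, 5, 6, 7

Evaluate at each i in [0,8]:
  i=0: ✓ (witness j=0)
  i=1: ✓ (witness j=1)
  i=2: ✓ (witness j=3)
  i=3: ✓ (witness j=3)
  i=4: ✓ (witness j=7)
  i=5: ✓ (witness j=7)
  i=6: ✓ (witness j=7)
  i=7: ✓ (witness j=7)
  i=8: ✗ (none in [8,11])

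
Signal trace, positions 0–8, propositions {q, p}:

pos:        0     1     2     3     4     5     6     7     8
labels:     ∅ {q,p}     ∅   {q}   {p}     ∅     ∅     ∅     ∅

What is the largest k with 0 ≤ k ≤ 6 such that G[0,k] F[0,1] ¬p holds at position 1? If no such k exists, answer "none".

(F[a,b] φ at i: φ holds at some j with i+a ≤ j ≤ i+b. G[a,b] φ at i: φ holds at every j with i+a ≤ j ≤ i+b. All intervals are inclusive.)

6

F[0,1] ¬p must hold from j=1 onward; find where it first fails.
  j=1: holds
  j=2: holds
  j=3: holds
  j=4: holds
  j=5: holds
  j=6: holds
  j=7: holds
Holds through j=7; largest k = 6.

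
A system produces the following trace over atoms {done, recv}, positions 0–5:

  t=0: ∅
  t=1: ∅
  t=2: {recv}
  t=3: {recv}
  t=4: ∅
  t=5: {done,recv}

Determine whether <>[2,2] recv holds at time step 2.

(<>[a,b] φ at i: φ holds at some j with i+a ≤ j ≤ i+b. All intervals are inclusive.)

Does not hold

Check recv at each j in [4,4]:
  j=4: false
No position in the window satisfies it → formula fails.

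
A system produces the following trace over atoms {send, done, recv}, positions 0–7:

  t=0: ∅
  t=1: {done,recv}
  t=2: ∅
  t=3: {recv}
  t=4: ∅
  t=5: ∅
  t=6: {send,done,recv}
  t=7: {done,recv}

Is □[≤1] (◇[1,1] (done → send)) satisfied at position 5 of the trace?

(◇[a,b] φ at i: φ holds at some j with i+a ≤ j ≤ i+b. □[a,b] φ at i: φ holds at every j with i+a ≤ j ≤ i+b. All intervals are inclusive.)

Does not hold

Check ◇[1,1] (done → send) at every j in [5,6]:
  j=5: holds (witness at 6)
  j=6: fails (none in [7,7])
Fails at j=6 → formula fails.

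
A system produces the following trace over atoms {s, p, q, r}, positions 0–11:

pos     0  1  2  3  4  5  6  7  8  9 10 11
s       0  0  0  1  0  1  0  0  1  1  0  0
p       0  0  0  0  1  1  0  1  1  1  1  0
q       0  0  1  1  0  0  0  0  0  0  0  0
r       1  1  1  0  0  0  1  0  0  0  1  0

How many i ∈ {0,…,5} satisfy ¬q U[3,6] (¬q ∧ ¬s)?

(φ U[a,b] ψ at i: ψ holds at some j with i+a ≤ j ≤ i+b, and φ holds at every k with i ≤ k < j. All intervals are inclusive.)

2

Evaluate at each i in [0,5]:
  i=0: ✗ (lhs fails at k=2 before rhs at j=4)
  i=1: ✗ (lhs fails at k=2 before rhs at j=4)
  i=2: ✗ (lhs fails at k=2 before rhs at j=6)
  i=3: ✗ (lhs fails at k=3 before rhs at j=6)
  i=4: ✓ (rhs at j=7; lhs holds on [4,6])
  i=5: ✓ (rhs at j=10; lhs holds on [5,9])
Positions where it holds: {4, 5} → 2.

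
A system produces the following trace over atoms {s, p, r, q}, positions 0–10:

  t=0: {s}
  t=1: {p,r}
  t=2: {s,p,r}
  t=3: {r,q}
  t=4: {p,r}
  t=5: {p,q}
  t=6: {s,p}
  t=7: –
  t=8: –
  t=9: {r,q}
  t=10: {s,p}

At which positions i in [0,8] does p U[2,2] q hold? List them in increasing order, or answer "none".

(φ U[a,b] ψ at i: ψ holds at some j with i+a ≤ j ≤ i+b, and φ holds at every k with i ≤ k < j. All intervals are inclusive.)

1

Evaluate at each i in [0,8]:
  i=0: ✗ (no rhs in [2,2])
  i=1: ✓ (rhs at j=3; lhs holds on [1,2])
  i=2: ✗ (no rhs in [4,4])
  i=3: ✗ (lhs fails at k=3 before rhs at j=5)
  i=4: ✗ (no rhs in [6,6])
  i=5: ✗ (no rhs in [7,7])
  i=6: ✗ (no rhs in [8,8])
  i=7: ✗ (lhs fails at k=7 before rhs at j=9)
  i=8: ✗ (no rhs in [10,10])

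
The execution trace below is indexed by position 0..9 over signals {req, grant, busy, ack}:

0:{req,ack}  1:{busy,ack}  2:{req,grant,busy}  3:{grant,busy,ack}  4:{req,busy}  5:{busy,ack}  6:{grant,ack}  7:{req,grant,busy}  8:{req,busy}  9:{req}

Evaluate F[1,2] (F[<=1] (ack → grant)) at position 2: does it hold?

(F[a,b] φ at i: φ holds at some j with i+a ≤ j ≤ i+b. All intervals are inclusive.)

Check F[<=1] (ack → grant) at each j in [3,4]:
  j=3: holds (witness at 3)
  j=4: holds (witness at 4)
Found at j=3 → formula holds.

Holds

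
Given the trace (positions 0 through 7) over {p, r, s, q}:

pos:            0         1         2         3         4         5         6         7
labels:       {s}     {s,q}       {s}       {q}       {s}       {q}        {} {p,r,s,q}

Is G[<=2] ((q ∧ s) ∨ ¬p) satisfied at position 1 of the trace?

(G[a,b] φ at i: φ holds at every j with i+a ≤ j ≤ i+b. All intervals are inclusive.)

Check ((q ∧ s) ∨ ¬p) at every j in [1,3]:
  j=1: true
  j=2: true
  j=3: true
All positions satisfy it → formula holds.

True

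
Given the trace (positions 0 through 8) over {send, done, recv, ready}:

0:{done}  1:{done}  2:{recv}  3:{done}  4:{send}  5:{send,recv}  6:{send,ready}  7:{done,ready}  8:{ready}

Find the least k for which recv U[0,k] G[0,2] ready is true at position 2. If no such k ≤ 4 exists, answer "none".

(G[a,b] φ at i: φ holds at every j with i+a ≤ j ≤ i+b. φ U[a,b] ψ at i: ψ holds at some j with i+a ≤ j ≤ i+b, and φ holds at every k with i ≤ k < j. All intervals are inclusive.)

Need earliest j ≥ 2 with G[0,2] ready, and recv at every k in [2,j-1].
  j=2: rhs fails.
  j=3: rhs fails.
  j=4: rhs fails.
  j=5: rhs fails.
  j=6: rhs holds but lhs fails at k=3.
No witness within the range → none.

none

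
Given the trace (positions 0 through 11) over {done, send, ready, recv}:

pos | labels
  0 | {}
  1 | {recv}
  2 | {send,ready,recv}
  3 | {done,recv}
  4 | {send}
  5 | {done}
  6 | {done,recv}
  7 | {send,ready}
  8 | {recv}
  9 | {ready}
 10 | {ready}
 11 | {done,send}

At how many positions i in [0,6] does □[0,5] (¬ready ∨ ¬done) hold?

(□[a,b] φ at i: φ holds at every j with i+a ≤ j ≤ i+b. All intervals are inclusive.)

7

Evaluate at each i in [0,6]:
  i=0: ✓ (all of [0,5])
  i=1: ✓ (all of [1,6])
  i=2: ✓ (all of [2,7])
  i=3: ✓ (all of [3,8])
  i=4: ✓ (all of [4,9])
  i=5: ✓ (all of [5,10])
  i=6: ✓ (all of [6,11])
Positions where it holds: {0, 1, 2, 3, 4, 5, 6} → 7.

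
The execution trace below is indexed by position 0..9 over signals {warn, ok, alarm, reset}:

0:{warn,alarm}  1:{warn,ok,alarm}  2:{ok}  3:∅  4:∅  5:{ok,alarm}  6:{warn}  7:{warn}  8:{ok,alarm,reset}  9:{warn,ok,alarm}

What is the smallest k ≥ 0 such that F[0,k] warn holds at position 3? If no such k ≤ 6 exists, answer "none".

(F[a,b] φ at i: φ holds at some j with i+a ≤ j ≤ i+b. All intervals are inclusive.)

Scan j = 3,4,… for warn:
  j=3: fails
  j=4: fails
  j=5: fails
  j=6: holds
First hit at j=6, so smallest k = 6-3 = 3.

3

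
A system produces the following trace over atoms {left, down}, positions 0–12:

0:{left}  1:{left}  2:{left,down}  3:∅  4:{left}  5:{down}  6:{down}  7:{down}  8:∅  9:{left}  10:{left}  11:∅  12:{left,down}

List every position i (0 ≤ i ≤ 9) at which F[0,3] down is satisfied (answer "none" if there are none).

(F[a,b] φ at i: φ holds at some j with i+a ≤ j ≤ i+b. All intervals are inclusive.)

0, 1, 2, 3, 4, 5, 6, 7, 9

Evaluate at each i in [0,9]:
  i=0: ✓ (witness j=2)
  i=1: ✓ (witness j=2)
  i=2: ✓ (witness j=2)
  i=3: ✓ (witness j=5)
  i=4: ✓ (witness j=5)
  i=5: ✓ (witness j=5)
  i=6: ✓ (witness j=6)
  i=7: ✓ (witness j=7)
  i=8: ✗ (none in [8,11])
  i=9: ✓ (witness j=12)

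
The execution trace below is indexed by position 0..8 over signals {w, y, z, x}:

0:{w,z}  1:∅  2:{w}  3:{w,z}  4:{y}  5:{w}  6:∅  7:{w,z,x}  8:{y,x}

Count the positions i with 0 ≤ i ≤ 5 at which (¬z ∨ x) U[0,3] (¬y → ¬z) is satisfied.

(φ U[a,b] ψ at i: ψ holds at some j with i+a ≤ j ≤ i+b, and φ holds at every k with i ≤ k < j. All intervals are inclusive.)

Evaluate at each i in [0,5]:
  i=0: ✗ (lhs fails at k=0 before rhs at j=1)
  i=1: ✓ (rhs at j=1)
  i=2: ✓ (rhs at j=2)
  i=3: ✗ (lhs fails at k=3 before rhs at j=4)
  i=4: ✓ (rhs at j=4)
  i=5: ✓ (rhs at j=5)
Positions where it holds: {1, 2, 4, 5} → 4.

4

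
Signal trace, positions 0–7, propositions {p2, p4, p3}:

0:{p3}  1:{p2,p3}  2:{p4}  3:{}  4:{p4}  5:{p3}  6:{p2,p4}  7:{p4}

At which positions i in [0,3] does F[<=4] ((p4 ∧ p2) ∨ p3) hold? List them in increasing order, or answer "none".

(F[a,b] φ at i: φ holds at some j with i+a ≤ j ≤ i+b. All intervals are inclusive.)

Evaluate at each i in [0,3]:
  i=0: ✓ (witness j=0)
  i=1: ✓ (witness j=1)
  i=2: ✓ (witness j=5)
  i=3: ✓ (witness j=5)

0, 1, 2, 3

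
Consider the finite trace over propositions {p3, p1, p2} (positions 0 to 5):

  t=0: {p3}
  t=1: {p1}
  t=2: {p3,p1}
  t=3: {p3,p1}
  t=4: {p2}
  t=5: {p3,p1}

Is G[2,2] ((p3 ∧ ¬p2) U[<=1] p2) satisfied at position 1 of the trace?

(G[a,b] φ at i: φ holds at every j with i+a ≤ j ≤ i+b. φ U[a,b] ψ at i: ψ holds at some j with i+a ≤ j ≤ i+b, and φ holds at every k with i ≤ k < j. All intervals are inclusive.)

Check ((p3 ∧ ¬p2) U[<=1] p2) at every j in [3,3]:
  j=3: holds
All positions satisfy it → formula holds.

Holds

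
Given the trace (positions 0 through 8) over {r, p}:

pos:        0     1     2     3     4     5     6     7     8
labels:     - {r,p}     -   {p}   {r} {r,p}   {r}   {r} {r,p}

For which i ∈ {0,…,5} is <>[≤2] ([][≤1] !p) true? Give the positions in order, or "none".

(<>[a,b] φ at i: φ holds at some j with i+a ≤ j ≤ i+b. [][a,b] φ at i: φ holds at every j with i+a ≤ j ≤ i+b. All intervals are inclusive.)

Evaluate at each i in [0,5]:
  i=0: ✗ (none in [0,2])
  i=1: ✗ (none in [1,3])
  i=2: ✗ (none in [2,4])
  i=3: ✗ (none in [3,5])
  i=4: ✓ (witness j=6)
  i=5: ✓ (witness j=6)

4, 5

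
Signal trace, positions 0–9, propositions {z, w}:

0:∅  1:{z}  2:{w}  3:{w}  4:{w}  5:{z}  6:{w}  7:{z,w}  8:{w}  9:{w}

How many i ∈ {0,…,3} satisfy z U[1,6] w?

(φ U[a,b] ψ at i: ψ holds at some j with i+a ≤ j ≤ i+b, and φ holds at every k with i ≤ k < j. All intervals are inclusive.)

1

Evaluate at each i in [0,3]:
  i=0: ✗ (lhs fails at k=0 before rhs at j=2)
  i=1: ✓ (rhs at j=2; lhs holds on [1,1])
  i=2: ✗ (lhs fails at k=2 before rhs at j=3)
  i=3: ✗ (lhs fails at k=3 before rhs at j=4)
Positions where it holds: {1} → 1.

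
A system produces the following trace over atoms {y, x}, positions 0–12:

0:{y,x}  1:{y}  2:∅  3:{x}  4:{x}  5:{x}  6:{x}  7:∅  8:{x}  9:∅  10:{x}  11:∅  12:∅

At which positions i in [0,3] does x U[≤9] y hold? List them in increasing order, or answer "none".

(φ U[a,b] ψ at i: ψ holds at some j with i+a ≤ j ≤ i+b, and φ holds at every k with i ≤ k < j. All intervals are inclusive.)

0, 1

Evaluate at each i in [0,3]:
  i=0: ✓ (rhs at j=0)
  i=1: ✓ (rhs at j=1)
  i=2: ✗ (no rhs in [2,11])
  i=3: ✗ (no rhs in [3,12])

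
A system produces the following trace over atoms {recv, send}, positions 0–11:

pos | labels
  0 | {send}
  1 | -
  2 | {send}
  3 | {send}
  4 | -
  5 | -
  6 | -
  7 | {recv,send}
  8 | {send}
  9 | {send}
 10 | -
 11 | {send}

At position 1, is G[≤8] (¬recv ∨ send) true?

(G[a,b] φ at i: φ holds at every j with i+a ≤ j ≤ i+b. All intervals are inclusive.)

Yes

Check (¬recv ∨ send) at every j in [1,9]:
  j=1: true
  j=2: true
  j=3: true
  j=4: true
  j=5: true
  j=6: true
  j=7: true
  j=8: true
  j=9: true
All positions satisfy it → formula holds.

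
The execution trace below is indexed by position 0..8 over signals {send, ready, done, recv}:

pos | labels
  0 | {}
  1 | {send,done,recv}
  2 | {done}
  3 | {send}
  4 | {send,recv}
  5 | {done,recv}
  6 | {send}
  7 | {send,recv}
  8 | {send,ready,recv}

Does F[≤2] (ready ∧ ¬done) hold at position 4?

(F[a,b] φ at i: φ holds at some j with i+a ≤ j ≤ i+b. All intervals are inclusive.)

Check (ready ∧ ¬done) at each j in [4,6]:
  j=4: false
  j=5: false
  j=6: false
No position in the window satisfies it → formula fails.

No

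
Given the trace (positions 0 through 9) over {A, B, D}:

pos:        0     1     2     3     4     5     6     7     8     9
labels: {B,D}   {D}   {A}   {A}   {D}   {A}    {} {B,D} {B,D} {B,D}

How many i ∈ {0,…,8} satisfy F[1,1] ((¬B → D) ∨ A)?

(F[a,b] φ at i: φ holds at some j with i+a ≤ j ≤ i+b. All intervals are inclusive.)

8

Evaluate at each i in [0,8]:
  i=0: ✓ (witness j=1)
  i=1: ✓ (witness j=2)
  i=2: ✓ (witness j=3)
  i=3: ✓ (witness j=4)
  i=4: ✓ (witness j=5)
  i=5: ✗ (none in [6,6])
  i=6: ✓ (witness j=7)
  i=7: ✓ (witness j=8)
  i=8: ✓ (witness j=9)
Positions where it holds: {0, 1, 2, 3, 4, 6, 7, 8} → 8.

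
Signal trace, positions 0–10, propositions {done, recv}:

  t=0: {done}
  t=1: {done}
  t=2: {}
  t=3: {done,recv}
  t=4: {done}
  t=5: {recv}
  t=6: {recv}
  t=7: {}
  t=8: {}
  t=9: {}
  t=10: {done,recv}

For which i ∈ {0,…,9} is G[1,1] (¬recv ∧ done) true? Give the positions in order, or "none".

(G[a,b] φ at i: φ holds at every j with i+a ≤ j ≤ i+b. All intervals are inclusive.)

Evaluate at each i in [0,9]:
  i=0: ✓ (all of [1,1])
  i=1: ✗ (fails at j=2)
  i=2: ✗ (fails at j=3)
  i=3: ✓ (all of [4,4])
  i=4: ✗ (fails at j=5)
  i=5: ✗ (fails at j=6)
  i=6: ✗ (fails at j=7)
  i=7: ✗ (fails at j=8)
  i=8: ✗ (fails at j=9)
  i=9: ✗ (fails at j=10)

0, 3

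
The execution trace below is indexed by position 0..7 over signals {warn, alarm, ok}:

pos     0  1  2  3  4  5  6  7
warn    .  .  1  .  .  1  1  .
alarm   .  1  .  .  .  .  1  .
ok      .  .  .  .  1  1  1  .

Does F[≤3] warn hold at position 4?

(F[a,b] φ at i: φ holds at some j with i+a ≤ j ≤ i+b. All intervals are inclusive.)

Holds

Check warn at each j in [4,7]:
  j=4: false
  j=5: true
  j=6: true
  j=7: false
Found at j=5 → formula holds.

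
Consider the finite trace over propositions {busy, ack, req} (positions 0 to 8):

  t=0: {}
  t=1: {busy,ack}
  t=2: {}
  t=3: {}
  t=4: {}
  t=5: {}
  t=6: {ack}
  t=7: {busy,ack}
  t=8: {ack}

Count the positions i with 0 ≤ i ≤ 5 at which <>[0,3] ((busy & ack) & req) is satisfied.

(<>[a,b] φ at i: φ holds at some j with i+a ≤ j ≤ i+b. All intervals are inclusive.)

0

Evaluate at each i in [0,5]:
  i=0: ✗ (none in [0,3])
  i=1: ✗ (none in [1,4])
  i=2: ✗ (none in [2,5])
  i=3: ✗ (none in [3,6])
  i=4: ✗ (none in [4,7])
  i=5: ✗ (none in [5,8])
Positions where it holds: {} → 0.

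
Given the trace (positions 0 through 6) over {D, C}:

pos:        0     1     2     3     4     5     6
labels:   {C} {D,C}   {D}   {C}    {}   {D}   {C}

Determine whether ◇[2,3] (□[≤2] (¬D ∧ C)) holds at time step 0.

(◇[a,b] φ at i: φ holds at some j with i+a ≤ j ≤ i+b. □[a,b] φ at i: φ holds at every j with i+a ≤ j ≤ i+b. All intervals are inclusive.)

Does not hold

Check □[≤2] (¬D ∧ C) at each j in [2,3]:
  j=2: fails at 2
  j=3: fails at 4
No position in the window satisfies it → formula fails.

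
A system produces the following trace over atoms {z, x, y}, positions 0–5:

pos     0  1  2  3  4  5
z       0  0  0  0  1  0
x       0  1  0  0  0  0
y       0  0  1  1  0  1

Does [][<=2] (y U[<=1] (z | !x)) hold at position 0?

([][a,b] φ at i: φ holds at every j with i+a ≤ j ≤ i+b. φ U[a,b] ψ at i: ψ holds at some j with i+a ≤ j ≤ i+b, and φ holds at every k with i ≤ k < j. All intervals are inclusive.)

False

Check (y U[<=1] (z | !x)) at every j in [0,2]:
  j=0: holds
  j=1: fails
  j=2: holds
Fails at j=1 → formula fails.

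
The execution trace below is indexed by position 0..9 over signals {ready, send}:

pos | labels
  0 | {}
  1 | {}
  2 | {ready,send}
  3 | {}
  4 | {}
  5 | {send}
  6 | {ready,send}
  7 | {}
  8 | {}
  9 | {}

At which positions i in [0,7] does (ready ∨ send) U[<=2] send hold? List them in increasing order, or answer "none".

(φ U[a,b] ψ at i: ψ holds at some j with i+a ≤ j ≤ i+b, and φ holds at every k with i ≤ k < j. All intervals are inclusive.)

2, 5, 6

Evaluate at each i in [0,7]:
  i=0: ✗ (lhs fails at k=0 before rhs at j=2)
  i=1: ✗ (lhs fails at k=1 before rhs at j=2)
  i=2: ✓ (rhs at j=2)
  i=3: ✗ (lhs fails at k=3 before rhs at j=5)
  i=4: ✗ (lhs fails at k=4 before rhs at j=5)
  i=5: ✓ (rhs at j=5)
  i=6: ✓ (rhs at j=6)
  i=7: ✗ (no rhs in [7,9])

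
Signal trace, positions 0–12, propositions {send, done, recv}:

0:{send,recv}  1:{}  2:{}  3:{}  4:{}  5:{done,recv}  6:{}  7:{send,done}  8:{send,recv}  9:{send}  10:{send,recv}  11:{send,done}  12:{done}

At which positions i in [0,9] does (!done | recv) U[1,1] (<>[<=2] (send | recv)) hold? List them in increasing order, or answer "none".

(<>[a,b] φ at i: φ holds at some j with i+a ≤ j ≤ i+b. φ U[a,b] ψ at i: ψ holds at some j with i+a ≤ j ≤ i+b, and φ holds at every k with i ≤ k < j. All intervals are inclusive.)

2, 3, 4, 5, 6, 8, 9

Evaluate at each i in [0,9]:
  i=0: ✗ (no rhs in [1,1])
  i=1: ✗ (no rhs in [2,2])
  i=2: ✓ (rhs at j=3; lhs holds on [2,2])
  i=3: ✓ (rhs at j=4; lhs holds on [3,3])
  i=4: ✓ (rhs at j=5; lhs holds on [4,4])
  i=5: ✓ (rhs at j=6; lhs holds on [5,5])
  i=6: ✓ (rhs at j=7; lhs holds on [6,6])
  i=7: ✗ (lhs fails at k=7 before rhs at j=8)
  i=8: ✓ (rhs at j=9; lhs holds on [8,8])
  i=9: ✓ (rhs at j=10; lhs holds on [9,9])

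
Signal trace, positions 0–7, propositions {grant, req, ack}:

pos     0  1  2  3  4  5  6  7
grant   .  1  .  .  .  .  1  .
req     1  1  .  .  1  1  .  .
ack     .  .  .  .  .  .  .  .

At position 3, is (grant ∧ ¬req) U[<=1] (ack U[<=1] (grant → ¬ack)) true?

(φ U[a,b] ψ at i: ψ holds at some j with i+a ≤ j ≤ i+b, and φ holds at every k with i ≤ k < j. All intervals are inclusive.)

Yes

Need some j in [3,4] with (ack U[<=1] (grant → ¬ack)), and (grant ∧ ¬req) at every k in [3,j-1].
  j=3: (ack U[<=1] (grant → ¬ack)) holds; no prefix to check → satisfied.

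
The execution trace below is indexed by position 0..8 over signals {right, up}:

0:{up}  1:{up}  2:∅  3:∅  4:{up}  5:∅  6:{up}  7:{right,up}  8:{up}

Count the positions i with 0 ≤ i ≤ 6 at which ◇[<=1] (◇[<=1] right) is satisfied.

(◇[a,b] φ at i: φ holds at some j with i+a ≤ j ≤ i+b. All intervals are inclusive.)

2

Evaluate at each i in [0,6]:
  i=0: ✗ (none in [0,1])
  i=1: ✗ (none in [1,2])
  i=2: ✗ (none in [2,3])
  i=3: ✗ (none in [3,4])
  i=4: ✗ (none in [4,5])
  i=5: ✓ (witness j=6)
  i=6: ✓ (witness j=6)
Positions where it holds: {5, 6} → 2.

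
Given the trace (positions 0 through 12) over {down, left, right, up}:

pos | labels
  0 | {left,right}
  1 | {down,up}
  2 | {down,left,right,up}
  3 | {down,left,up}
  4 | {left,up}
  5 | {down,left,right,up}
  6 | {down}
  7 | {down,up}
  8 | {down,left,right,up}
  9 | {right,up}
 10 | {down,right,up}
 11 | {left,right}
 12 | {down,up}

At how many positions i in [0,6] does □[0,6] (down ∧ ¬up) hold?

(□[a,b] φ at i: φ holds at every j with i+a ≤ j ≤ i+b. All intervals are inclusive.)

0

Evaluate at each i in [0,6]:
  i=0: ✗ (fails at j=0)
  i=1: ✗ (fails at j=1)
  i=2: ✗ (fails at j=2)
  i=3: ✗ (fails at j=3)
  i=4: ✗ (fails at j=4)
  i=5: ✗ (fails at j=5)
  i=6: ✗ (fails at j=7)
Positions where it holds: {} → 0.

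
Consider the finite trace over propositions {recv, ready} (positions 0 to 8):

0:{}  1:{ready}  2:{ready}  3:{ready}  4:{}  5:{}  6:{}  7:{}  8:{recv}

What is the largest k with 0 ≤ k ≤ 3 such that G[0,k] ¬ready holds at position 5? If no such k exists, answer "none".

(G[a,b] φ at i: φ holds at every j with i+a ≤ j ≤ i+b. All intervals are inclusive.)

3

¬ready must hold from j=5 onward; find where it first fails.
  j=5: holds
  j=6: holds
  j=7: holds
  j=8: holds
Holds through j=8; largest k = 3.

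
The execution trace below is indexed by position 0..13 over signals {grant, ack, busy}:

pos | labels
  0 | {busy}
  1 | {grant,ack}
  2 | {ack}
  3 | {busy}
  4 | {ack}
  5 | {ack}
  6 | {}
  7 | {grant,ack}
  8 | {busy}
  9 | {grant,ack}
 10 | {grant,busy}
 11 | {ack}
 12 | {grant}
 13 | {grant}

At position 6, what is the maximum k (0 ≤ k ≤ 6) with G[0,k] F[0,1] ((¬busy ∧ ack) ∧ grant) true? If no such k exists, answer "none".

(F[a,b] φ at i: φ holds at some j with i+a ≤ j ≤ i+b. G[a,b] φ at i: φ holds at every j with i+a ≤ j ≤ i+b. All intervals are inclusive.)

F[0,1] ((¬busy ∧ ack) ∧ grant) must hold from j=6 onward; find where it first fails.
  j=6: holds
  j=7: holds
  j=8: holds
  j=9: holds
  j=10: fails
Holds on [6,9], so largest k = 3.

3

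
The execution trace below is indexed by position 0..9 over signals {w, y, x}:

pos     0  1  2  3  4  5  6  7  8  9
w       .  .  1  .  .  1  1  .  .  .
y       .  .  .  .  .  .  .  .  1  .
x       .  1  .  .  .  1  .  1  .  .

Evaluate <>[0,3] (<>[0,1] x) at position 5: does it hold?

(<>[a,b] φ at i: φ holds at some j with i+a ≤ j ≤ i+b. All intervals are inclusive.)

Check <>[0,1] x at each j in [5,8]:
  j=5: holds (witness at 5)
  j=6: holds (witness at 7)
  j=7: holds (witness at 7)
  j=8: fails (none in [8,9])
Found at j=5 → formula holds.

Yes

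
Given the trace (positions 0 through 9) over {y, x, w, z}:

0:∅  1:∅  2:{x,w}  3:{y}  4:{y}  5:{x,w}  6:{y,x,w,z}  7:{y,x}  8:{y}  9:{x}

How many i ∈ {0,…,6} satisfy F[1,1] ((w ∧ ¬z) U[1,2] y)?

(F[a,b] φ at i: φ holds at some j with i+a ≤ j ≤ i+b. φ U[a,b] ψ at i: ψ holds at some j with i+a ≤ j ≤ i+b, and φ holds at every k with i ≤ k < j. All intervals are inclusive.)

Evaluate at each i in [0,6]:
  i=0: ✗ (none in [1,1])
  i=1: ✓ (witness j=2)
  i=2: ✗ (none in [3,3])
  i=3: ✗ (none in [4,4])
  i=4: ✓ (witness j=5)
  i=5: ✗ (none in [6,6])
  i=6: ✗ (none in [7,7])
Positions where it holds: {1, 4} → 2.

2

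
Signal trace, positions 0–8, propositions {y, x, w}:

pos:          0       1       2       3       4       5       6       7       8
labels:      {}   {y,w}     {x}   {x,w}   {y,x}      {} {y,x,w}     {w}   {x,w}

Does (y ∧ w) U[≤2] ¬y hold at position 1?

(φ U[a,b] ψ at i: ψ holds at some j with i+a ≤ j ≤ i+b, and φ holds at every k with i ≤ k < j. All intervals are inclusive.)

Need some j in [1,3] with ¬y, and (y ∧ w) at every k in [1,j-1].
  j=1: ¬y false.
  j=2: ¬y holds; (y ∧ w) holds at every k in [1,1] → satisfied.

Holds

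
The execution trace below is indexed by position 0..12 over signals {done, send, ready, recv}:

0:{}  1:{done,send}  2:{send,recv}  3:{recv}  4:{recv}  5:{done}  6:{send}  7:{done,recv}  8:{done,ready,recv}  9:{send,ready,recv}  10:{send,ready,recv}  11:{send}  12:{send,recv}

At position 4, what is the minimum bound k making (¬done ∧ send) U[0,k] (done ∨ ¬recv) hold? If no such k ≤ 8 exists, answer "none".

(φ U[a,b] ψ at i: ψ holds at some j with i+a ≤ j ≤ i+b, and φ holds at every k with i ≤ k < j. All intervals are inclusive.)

none

Need earliest j ≥ 4 with (done ∨ ¬recv), and (¬done ∧ send) at every k in [4,j-1].
  j=4: rhs fails.
  j=5: rhs holds but lhs fails at k=4.
  j=6: rhs holds but lhs fails at k=4.
  j=7: rhs holds but lhs fails at k=4.
  j=8: rhs holds but lhs fails at k=4.
  j=9: rhs fails.
  j=10: rhs fails.
  j=11: rhs holds but lhs fails at k=4.
  j=12: rhs fails.
No witness within the range → none.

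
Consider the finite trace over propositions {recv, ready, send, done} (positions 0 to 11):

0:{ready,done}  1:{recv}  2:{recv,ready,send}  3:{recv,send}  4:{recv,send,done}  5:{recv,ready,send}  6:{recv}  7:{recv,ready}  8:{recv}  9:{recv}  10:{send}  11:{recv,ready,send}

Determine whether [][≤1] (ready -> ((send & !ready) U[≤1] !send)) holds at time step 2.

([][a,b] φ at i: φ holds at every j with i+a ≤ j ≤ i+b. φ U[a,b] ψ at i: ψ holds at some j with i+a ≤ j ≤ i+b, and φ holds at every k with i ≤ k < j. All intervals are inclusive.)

Check (ready -> ((send & !ready) U[≤1] !send)) at every j in [2,3]:
  j=2: antecedent true; consequent fails → ✗
  j=3: antecedent false → ✓
Fails at j=2 → formula fails.

False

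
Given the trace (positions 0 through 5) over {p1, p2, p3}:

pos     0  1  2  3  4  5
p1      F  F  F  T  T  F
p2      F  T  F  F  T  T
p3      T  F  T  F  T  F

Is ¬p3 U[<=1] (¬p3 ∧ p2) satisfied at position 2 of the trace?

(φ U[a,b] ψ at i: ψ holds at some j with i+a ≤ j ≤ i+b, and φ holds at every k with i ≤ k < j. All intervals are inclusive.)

Need some j in [2,3] with (¬p3 ∧ p2), and ¬p3 at every k in [2,j-1].
  j=2: (¬p3 ∧ p2) false.
  j=3: (¬p3 ∧ p2) false.
No j in the window works → until fails.

No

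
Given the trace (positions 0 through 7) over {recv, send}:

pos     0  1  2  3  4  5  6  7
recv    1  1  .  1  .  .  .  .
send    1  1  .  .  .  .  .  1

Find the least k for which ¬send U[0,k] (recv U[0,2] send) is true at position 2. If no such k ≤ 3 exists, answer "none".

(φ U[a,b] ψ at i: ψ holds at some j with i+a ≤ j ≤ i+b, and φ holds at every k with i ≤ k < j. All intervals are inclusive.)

none

Need earliest j ≥ 2 with (recv U[0,2] send), and ¬send at every k in [2,j-1].
  j=2: rhs fails.
  j=3: rhs fails.
  j=4: rhs fails.
  j=5: rhs fails.
No witness within the range → none.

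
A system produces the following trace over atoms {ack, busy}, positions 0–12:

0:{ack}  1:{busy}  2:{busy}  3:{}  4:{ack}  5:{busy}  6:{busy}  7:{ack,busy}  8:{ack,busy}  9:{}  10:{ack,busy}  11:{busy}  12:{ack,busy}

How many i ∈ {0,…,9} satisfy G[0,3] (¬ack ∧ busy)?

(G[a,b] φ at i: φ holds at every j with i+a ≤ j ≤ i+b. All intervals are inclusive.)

0

Evaluate at each i in [0,9]:
  i=0: ✗ (fails at j=0)
  i=1: ✗ (fails at j=3)
  i=2: ✗ (fails at j=3)
  i=3: ✗ (fails at j=3)
  i=4: ✗ (fails at j=4)
  i=5: ✗ (fails at j=7)
  i=6: ✗ (fails at j=7)
  i=7: ✗ (fails at j=7)
  i=8: ✗ (fails at j=8)
  i=9: ✗ (fails at j=9)
Positions where it holds: {} → 0.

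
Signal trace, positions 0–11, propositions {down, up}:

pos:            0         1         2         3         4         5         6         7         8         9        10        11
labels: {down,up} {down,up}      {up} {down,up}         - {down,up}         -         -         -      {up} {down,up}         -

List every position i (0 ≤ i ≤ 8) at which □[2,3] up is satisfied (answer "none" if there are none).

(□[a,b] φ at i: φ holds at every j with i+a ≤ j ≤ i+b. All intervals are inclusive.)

0, 7

Evaluate at each i in [0,8]:
  i=0: ✓ (all of [2,3])
  i=1: ✗ (fails at j=4)
  i=2: ✗ (fails at j=4)
  i=3: ✗ (fails at j=6)
  i=4: ✗ (fails at j=6)
  i=5: ✗ (fails at j=7)
  i=6: ✗ (fails at j=8)
  i=7: ✓ (all of [9,10])
  i=8: ✗ (fails at j=11)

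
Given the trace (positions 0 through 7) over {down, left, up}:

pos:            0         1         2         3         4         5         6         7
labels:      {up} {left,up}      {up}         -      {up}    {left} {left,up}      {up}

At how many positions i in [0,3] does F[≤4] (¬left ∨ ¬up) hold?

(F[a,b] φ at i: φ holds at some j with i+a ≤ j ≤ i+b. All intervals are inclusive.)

4

Evaluate at each i in [0,3]:
  i=0: ✓ (witness j=0)
  i=1: ✓ (witness j=2)
  i=2: ✓ (witness j=2)
  i=3: ✓ (witness j=3)
Positions where it holds: {0, 1, 2, 3} → 4.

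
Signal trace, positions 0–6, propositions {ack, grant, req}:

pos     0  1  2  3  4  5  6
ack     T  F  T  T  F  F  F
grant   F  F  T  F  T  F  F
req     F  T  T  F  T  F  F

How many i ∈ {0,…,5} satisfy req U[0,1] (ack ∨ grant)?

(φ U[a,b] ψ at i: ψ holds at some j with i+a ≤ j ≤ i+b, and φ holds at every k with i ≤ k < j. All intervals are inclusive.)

Evaluate at each i in [0,5]:
  i=0: ✓ (rhs at j=0)
  i=1: ✓ (rhs at j=2; lhs holds on [1,1])
  i=2: ✓ (rhs at j=2)
  i=3: ✓ (rhs at j=3)
  i=4: ✓ (rhs at j=4)
  i=5: ✗ (no rhs in [5,6])
Positions where it holds: {0, 1, 2, 3, 4} → 5.

5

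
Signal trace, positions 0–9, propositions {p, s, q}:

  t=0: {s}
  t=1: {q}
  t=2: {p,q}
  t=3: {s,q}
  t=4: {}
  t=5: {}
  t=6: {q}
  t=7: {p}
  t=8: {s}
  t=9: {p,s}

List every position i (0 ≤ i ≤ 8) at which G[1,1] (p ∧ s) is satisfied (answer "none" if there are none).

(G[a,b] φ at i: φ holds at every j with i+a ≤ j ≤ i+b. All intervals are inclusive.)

Evaluate at each i in [0,8]:
  i=0: ✗ (fails at j=1)
  i=1: ✗ (fails at j=2)
  i=2: ✗ (fails at j=3)
  i=3: ✗ (fails at j=4)
  i=4: ✗ (fails at j=5)
  i=5: ✗ (fails at j=6)
  i=6: ✗ (fails at j=7)
  i=7: ✗ (fails at j=8)
  i=8: ✓ (all of [9,9])

8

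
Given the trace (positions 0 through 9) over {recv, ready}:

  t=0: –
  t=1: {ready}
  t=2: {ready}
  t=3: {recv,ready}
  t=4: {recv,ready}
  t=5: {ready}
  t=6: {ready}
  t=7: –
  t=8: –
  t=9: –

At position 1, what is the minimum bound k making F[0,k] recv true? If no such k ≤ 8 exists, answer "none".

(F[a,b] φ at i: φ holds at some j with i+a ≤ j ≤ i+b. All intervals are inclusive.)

2

Scan j = 1,2,… for recv:
  j=1: fails
  j=2: fails
  j=3: holds
First hit at j=3, so smallest k = 3-1 = 2.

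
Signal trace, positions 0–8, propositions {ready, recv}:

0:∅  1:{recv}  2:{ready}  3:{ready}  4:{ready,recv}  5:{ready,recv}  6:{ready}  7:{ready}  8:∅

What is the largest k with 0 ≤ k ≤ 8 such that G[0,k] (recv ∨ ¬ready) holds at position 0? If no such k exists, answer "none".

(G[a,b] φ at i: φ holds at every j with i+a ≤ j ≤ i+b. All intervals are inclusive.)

(recv ∨ ¬ready) must hold from j=0 onward; find where it first fails.
  j=0: holds
  j=1: holds
  j=2: fails
Holds on [0,1], so largest k = 1.

1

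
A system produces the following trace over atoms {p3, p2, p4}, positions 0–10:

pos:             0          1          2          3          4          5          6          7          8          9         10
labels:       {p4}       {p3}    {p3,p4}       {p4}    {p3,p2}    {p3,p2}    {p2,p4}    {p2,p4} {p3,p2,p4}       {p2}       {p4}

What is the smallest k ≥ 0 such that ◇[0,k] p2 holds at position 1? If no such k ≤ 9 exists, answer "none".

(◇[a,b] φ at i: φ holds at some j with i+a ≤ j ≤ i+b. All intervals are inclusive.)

3

Scan j = 1,2,… for p2:
  j=1: fails
  j=2: fails
  j=3: fails
  j=4: holds
First hit at j=4, so smallest k = 4-1 = 3.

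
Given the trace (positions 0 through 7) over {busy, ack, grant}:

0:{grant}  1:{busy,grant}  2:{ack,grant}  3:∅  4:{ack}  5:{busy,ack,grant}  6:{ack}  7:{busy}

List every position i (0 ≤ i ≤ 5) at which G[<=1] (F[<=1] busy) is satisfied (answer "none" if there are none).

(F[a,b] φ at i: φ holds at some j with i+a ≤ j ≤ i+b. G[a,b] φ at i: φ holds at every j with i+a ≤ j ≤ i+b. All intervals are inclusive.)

Evaluate at each i in [0,5]:
  i=0: ✓ (all of [0,1])
  i=1: ✗ (fails at j=2)
  i=2: ✗ (fails at j=2)
  i=3: ✗ (fails at j=3)
  i=4: ✓ (all of [4,5])
  i=5: ✓ (all of [5,6])

0, 4, 5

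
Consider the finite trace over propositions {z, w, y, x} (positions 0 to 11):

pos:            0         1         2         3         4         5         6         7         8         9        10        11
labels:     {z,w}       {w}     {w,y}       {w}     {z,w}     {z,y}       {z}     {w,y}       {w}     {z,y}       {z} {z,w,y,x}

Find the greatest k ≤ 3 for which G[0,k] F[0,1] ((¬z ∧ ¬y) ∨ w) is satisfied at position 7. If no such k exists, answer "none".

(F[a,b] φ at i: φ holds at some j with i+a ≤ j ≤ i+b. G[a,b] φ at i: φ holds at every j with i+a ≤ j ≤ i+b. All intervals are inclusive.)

1

F[0,1] ((¬z ∧ ¬y) ∨ w) must hold from j=7 onward; find where it first fails.
  j=7: holds
  j=8: holds
  j=9: fails
Holds on [7,8], so largest k = 1.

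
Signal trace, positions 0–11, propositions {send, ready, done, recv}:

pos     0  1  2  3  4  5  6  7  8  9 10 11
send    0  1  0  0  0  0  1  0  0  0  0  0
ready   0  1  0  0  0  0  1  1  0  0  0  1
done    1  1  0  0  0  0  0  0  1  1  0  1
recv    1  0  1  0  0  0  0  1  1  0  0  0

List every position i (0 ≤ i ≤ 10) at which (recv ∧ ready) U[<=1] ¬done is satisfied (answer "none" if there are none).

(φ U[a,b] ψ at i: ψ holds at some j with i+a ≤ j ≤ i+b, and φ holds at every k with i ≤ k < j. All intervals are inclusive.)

Evaluate at each i in [0,10]:
  i=0: ✗ (no rhs in [0,1])
  i=1: ✗ (lhs fails at k=1 before rhs at j=2)
  i=2: ✓ (rhs at j=2)
  i=3: ✓ (rhs at j=3)
  i=4: ✓ (rhs at j=4)
  i=5: ✓ (rhs at j=5)
  i=6: ✓ (rhs at j=6)
  i=7: ✓ (rhs at j=7)
  i=8: ✗ (no rhs in [8,9])
  i=9: ✗ (lhs fails at k=9 before rhs at j=10)
  i=10: ✓ (rhs at j=10)

2, 3, 4, 5, 6, 7, 10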